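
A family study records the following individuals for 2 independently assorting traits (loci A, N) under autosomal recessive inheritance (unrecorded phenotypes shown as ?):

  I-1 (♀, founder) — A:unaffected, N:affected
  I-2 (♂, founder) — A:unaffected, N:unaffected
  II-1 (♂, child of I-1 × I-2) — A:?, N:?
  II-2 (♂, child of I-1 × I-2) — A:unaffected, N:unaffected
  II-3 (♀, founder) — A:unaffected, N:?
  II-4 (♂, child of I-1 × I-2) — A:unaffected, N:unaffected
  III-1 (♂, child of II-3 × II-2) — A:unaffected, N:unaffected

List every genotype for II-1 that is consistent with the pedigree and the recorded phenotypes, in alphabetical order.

A/I-1 un ·: AA|Aa
A/I-2 un ·: AA|Aa
A/II-1 ? I-1×I-2: AA|Aa|aa
A/II-2 un I-1×I-2: AA|Aa
A/II-3 un ·: AA|Aa
A/II-4 un I-1×I-2: AA|Aa
A/III-1 un II-3×II-2: AA|Aa
⇒ A over [I-1,I-2,II-1,II-2,II-3,II-4,III-1]: 101 consistent
N/I-1 aff ·: nn
N/I-2 un ·: NN|Nn
N/II-1 ? I-1×I-2: Nn|nn
N/II-2 un I-1×I-2: Nn
N/II-3 ? ·: NN|Nn|nn
N/II-4 un I-1×I-2: Nn
N/III-1 un II-3×II-2: NN|Nn
⇒ N over [I-1,I-2,II-1,II-2,II-3,II-4,III-1]: 15 consistent

II-1 ∈ {AA Nn, AA nn, Aa Nn, Aa nn, aa Nn, aa nn}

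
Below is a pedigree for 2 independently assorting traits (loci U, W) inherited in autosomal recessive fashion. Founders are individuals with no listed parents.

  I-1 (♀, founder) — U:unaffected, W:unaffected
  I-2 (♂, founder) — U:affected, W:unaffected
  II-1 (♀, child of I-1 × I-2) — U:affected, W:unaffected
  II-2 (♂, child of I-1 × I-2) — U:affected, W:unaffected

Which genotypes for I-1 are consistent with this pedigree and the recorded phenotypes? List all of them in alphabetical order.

I-1 ∈ {Uu WW, Uu Ww}

U/I-1 un ·: Uu
U/I-2 aff ·: uu
U/II-1 aff I-1×I-2: uu
U/II-2 aff I-1×I-2: uu
⇒ U over [I-1,I-2,II-1,II-2]: 1 consistent
W/I-1 un ·: WW|Ww
W/I-2 un ·: WW|Ww
W/II-1 un I-1×I-2: WW|Ww
W/II-2 un I-1×I-2: WW|Ww
⇒ W over [I-1,I-2,II-1,II-2]: 13 consistent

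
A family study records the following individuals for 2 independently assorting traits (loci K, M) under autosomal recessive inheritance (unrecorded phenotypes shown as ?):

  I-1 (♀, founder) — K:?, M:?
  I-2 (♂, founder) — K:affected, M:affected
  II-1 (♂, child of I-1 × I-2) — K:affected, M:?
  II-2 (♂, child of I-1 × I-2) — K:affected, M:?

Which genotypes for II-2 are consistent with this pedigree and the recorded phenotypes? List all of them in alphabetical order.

II-2 ∈ {kk Mm, kk mm}

K/I-1 ? ·: Kk|kk
K/I-2 aff ·: kk
K/II-1 aff I-1×I-2: kk
K/II-2 aff I-1×I-2: kk
⇒ K over [I-1,I-2,II-1,II-2]: 2 consistent
M/I-1 ? ·: MM|Mm|mm
M/I-2 aff ·: mm
M/II-1 ? I-1×I-2: Mm|mm
M/II-2 ? I-1×I-2: Mm|mm
⇒ M over [I-1,I-2,II-1,II-2]: 6 consistent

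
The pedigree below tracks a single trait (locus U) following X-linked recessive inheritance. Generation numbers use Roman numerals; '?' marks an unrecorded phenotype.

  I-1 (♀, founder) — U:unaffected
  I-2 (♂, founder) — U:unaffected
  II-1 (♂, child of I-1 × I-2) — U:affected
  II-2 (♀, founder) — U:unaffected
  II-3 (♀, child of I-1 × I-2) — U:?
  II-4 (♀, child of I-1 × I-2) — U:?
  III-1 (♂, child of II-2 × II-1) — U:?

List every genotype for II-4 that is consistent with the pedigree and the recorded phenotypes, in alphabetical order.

U/I-1 un ·: X^UX^u
U/I-2 un ·: X^UY
U/II-1 aff I-1×I-2: X^uY
U/II-2 un ·: X^UX^U|X^UX^u
U/II-3 ? I-1×I-2: X^UX^U|X^UX^u
U/II-4 ? I-1×I-2: X^UX^U|X^UX^u
U/III-1 ? II-2×II-1: X^UY|X^uY
⇒ U over [I-1,I-2,II-1,II-2,II-3,II-4,III-1]: 12 consistent

II-4 ∈ {X^UX^U, X^UX^u}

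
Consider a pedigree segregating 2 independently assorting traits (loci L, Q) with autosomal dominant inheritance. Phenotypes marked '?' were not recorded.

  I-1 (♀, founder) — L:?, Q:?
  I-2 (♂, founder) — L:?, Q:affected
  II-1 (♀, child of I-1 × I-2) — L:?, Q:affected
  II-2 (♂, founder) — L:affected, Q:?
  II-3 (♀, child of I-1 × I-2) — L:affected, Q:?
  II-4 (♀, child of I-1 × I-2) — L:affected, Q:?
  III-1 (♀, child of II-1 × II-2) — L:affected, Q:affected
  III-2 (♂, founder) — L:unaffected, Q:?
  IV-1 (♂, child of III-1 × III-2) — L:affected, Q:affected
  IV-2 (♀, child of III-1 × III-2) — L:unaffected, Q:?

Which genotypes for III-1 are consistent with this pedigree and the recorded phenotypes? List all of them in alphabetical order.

L/I-1 ? ·: ll|Ll|LL
L/I-2 ? ·: ll|Ll|LL
L/II-1 ? I-1×I-2: ll|Ll|LL
L/II-2 aff ·: Ll|LL
L/II-3 aff I-1×I-2: Ll|LL
L/II-4 aff I-1×I-2: Ll|LL
L/III-1 aff II-1×II-2: Ll
L/III-2 un ·: ll
L/IV-1 aff III-1×III-2: Ll
L/IV-2 un III-1×III-2: ll
⇒ L over [I-1,I-2,II-1,II-2,II-3,II-4,III-1,III-2,IV-1,IV-2]: 57 consistent
Q/I-1 ? ·: qq|Qq|QQ
Q/I-2 aff ·: Qq|QQ
Q/II-1 aff I-1×I-2: Qq|QQ
Q/II-2 ? ·: qq|Qq|QQ
Q/II-3 ? I-1×I-2: qq|Qq|QQ
Q/II-4 ? I-1×I-2: qq|Qq|QQ
Q/III-1 aff II-1×II-2: Qq|QQ
Q/III-2 ? ·: qq|Qq|QQ
Q/IV-1 aff III-1×III-2: Qq|QQ
Q/IV-2 ? III-1×III-2: qq|Qq|QQ
⇒ Q over [I-1,I-2,II-1,II-2,II-3,II-4,III-1,III-2,IV-1,IV-2]: 1704 consistent

III-1 ∈ {Ll QQ, Ll Qq}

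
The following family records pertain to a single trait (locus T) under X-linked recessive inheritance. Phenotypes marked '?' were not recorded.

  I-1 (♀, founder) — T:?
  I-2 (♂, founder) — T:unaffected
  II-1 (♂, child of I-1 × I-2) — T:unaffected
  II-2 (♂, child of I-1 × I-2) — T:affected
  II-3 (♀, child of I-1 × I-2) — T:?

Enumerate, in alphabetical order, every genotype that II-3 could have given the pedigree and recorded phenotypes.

II-3 ∈ {X^TX^T, X^TX^t}

T/I-1 ? ·: X^TX^t
T/I-2 un ·: X^TY
T/II-1 un I-1×I-2: X^TY
T/II-2 aff I-1×I-2: X^tY
T/II-3 ? I-1×I-2: X^TX^T|X^TX^t
⇒ T over [I-1,I-2,II-1,II-2,II-3]: 2 consistent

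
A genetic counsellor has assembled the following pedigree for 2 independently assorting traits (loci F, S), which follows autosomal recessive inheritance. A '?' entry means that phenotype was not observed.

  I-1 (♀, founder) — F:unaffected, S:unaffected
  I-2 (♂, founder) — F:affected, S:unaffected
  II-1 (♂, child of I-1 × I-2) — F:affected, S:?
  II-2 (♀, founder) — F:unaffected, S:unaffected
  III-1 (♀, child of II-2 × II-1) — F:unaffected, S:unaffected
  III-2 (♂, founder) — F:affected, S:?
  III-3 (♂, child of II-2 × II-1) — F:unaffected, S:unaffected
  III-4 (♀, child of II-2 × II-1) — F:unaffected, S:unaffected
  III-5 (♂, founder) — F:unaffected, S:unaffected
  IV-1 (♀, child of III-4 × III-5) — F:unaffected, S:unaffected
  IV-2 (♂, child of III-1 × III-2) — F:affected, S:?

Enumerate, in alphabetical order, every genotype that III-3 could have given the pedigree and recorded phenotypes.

F/I-1 un ·: Ff
F/I-2 aff ·: ff
F/II-1 aff I-1×I-2: ff
F/II-2 un ·: FF|Ff
F/III-1 un II-2×II-1: Ff
F/III-2 aff ·: ff
F/III-3 un II-2×II-1: Ff
F/III-4 un II-2×II-1: Ff
F/III-5 un ·: FF|Ff
F/IV-1 un III-4×III-5: FF|Ff
F/IV-2 aff III-1×III-2: ff
⇒ F over [I-1,I-2,II-1,II-2,III-1,III-2,III-3,III-4,III-5,IV-1,IV-2]: 8 consistent
S/I-1 un ·: SS|Ss
S/I-2 un ·: SS|Ss
S/II-1 ? I-1×I-2: SS|Ss|ss
S/II-2 un ·: SS|Ss
S/III-1 un II-2×II-1: SS|Ss
S/III-2 ? ·: SS|Ss|ss
S/III-3 un II-2×II-1: SS|Ss
S/III-4 un II-2×II-1: SS|Ss
S/III-5 un ·: SS|Ss
S/IV-1 un III-4×III-5: SS|Ss
S/IV-2 ? III-1×III-2: SS|Ss|ss
⇒ S over [I-1,I-2,II-1,II-2,III-1,III-2,III-3,III-4,III-5,IV-1,IV-2]: 1644 consistent

III-3 ∈ {Ff SS, Ff Ss}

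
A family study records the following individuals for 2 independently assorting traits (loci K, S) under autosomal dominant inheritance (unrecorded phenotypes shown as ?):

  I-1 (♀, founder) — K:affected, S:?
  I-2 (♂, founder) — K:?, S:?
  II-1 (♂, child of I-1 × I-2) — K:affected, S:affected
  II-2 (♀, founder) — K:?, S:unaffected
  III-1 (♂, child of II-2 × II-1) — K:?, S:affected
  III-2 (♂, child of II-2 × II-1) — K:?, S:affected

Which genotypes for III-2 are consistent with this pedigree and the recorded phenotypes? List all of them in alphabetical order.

III-2 ∈ {KK Ss, Kk Ss, kk Ss}

K/I-1 aff ·: Kk|KK
K/I-2 ? ·: kk|Kk|KK
K/II-1 aff I-1×I-2: Kk|KK
K/II-2 ? ·: kk|Kk|KK
K/III-1 ? II-2×II-1: kk|Kk|KK
K/III-2 ? II-2×II-1: kk|Kk|KK
⇒ K over [I-1,I-2,II-1,II-2,III-1,III-2]: 109 consistent
S/I-1 ? ·: ss|Ss|SS
S/I-2 ? ·: ss|Ss|SS
S/II-1 aff I-1×I-2: Ss|SS
S/II-2 un ·: ss
S/III-1 aff II-2×II-1: Ss
S/III-2 aff II-2×II-1: Ss
⇒ S over [I-1,I-2,II-1,II-2,III-1,III-2]: 11 consistent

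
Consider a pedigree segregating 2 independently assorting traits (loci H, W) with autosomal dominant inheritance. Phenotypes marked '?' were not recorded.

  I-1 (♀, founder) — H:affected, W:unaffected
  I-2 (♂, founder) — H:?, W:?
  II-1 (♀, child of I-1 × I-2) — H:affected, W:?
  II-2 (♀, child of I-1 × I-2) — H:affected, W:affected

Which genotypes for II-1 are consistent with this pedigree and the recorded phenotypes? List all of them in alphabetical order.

II-1 ∈ {HH Ww, HH ww, Hh Ww, Hh ww}

H/I-1 aff ·: Hh|HH
H/I-2 ? ·: hh|Hh|HH
H/II-1 aff I-1×I-2: Hh|HH
H/II-2 aff I-1×I-2: Hh|HH
⇒ H over [I-1,I-2,II-1,II-2]: 15 consistent
W/I-1 un ·: ww
W/I-2 ? ·: Ww|WW
W/II-1 ? I-1×I-2: ww|Ww
W/II-2 aff I-1×I-2: Ww
⇒ W over [I-1,I-2,II-1,II-2]: 3 consistent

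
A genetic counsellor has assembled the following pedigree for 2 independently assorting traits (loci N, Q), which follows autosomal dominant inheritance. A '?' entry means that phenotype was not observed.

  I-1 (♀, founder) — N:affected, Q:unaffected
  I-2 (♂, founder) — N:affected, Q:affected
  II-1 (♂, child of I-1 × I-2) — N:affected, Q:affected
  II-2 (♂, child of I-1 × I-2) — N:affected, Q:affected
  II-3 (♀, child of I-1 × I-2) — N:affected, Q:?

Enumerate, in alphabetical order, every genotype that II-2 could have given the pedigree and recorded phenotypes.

N/I-1 aff ·: Nn|NN
N/I-2 aff ·: Nn|NN
N/II-1 aff I-1×I-2: Nn|NN
N/II-2 aff I-1×I-2: Nn|NN
N/II-3 aff I-1×I-2: Nn|NN
⇒ N over [I-1,I-2,II-1,II-2,II-3]: 25 consistent
Q/I-1 un ·: qq
Q/I-2 aff ·: Qq|QQ
Q/II-1 aff I-1×I-2: Qq
Q/II-2 aff I-1×I-2: Qq
Q/II-3 ? I-1×I-2: qq|Qq
⇒ Q over [I-1,I-2,II-1,II-2,II-3]: 3 consistent

II-2 ∈ {NN Qq, Nn Qq}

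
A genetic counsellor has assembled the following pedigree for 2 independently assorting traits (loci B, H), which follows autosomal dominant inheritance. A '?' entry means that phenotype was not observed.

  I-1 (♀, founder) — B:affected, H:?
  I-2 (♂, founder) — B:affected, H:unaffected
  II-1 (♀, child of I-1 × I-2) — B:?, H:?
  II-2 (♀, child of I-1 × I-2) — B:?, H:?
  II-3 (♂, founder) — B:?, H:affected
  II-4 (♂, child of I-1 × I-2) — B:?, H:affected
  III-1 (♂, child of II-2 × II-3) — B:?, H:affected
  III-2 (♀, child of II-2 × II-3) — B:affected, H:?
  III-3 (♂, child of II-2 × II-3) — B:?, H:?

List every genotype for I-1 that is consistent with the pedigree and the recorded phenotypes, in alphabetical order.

I-1 ∈ {BB HH, BB Hh, Bb HH, Bb Hh}

B/I-1 aff ·: Bb|BB
B/I-2 aff ·: Bb|BB
B/II-1 ? I-1×I-2: bb|Bb|BB
B/II-2 ? I-1×I-2: bb|Bb|BB
B/II-3 ? ·: bb|Bb|BB
B/II-4 ? I-1×I-2: bb|Bb|BB
B/III-1 ? II-2×II-3: bb|Bb|BB
B/III-2 aff II-2×II-3: Bb|BB
B/III-3 ? II-2×II-3: bb|Bb|BB
⇒ B over [I-1,I-2,II-1,II-2,II-3,II-4,III-1,III-2,III-3]: 735 consistent
H/I-1 ? ·: Hh|HH
H/I-2 un ·: hh
H/II-1 ? I-1×I-2: hh|Hh
H/II-2 ? I-1×I-2: hh|Hh
H/II-3 aff ·: Hh|HH
H/II-4 aff I-1×I-2: Hh
H/III-1 aff II-2×II-3: Hh|HH
H/III-2 ? II-2×II-3: hh|Hh|HH
H/III-3 ? II-2×II-3: hh|Hh|HH
⇒ H over [I-1,I-2,II-1,II-2,II-3,II-4,III-1,III-2,III-3]: 88 consistent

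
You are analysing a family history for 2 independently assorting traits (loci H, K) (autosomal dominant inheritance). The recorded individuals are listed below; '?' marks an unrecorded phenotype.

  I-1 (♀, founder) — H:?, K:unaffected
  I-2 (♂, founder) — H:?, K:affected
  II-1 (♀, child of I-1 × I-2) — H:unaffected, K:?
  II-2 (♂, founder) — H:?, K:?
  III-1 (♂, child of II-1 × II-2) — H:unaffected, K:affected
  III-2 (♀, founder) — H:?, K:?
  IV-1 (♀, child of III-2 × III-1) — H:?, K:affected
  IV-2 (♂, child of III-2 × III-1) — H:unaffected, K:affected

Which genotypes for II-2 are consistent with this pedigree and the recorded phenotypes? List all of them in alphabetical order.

H/I-1 ? ·: hh|Hh
H/I-2 ? ·: hh|Hh
H/II-1 un I-1×I-2: hh
H/II-2 ? ·: hh|Hh
H/III-1 un II-1×II-2: hh
H/III-2 ? ·: hh|Hh
H/IV-1 ? III-2×III-1: hh|Hh
H/IV-2 un III-2×III-1: hh
⇒ H over [I-1,I-2,II-1,II-2,III-1,III-2,IV-1,IV-2]: 24 consistent
K/I-1 un ·: kk
K/I-2 aff ·: Kk|KK
K/II-1 ? I-1×I-2: kk|Kk
K/II-2 ? ·: kk|Kk|KK
K/III-1 aff II-1×II-2: Kk|KK
K/III-2 ? ·: kk|Kk|KK
K/IV-1 aff III-2×III-1: Kk|KK
K/IV-2 aff III-2×III-1: Kk|KK
⇒ K over [I-1,I-2,II-1,II-2,III-1,III-2,IV-1,IV-2]: 96 consistent

II-2 ∈ {Hh KK, Hh Kk, Hh kk, hh KK, hh Kk, hh kk}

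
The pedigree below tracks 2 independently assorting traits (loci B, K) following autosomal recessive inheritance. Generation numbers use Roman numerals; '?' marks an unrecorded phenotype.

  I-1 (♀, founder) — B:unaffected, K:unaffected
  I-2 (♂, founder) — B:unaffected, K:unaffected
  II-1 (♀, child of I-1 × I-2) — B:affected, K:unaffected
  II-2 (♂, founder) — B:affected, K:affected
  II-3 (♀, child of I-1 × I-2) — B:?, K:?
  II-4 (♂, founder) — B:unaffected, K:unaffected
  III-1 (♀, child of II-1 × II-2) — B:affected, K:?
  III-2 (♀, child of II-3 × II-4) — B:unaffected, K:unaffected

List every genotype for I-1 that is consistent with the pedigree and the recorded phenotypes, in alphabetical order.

I-1 ∈ {Bb KK, Bb Kk}

B/I-1 un ·: Bb
B/I-2 un ·: Bb
B/II-1 aff I-1×I-2: bb
B/II-2 aff ·: bb
B/II-3 ? I-1×I-2: BB|Bb|bb
B/II-4 un ·: BB|Bb
B/III-1 aff II-1×II-2: bb
B/III-2 un II-3×II-4: BB|Bb
⇒ B over [I-1,I-2,II-1,II-2,II-3,II-4,III-1,III-2]: 9 consistent
K/I-1 un ·: KK|Kk
K/I-2 un ·: KK|Kk
K/II-1 un I-1×I-2: KK|Kk
K/II-2 aff ·: kk
K/II-3 ? I-1×I-2: KK|Kk|kk
K/II-4 un ·: KK|Kk
K/III-1 ? II-1×II-2: Kk|kk
K/III-2 un II-3×II-4: KK|Kk
⇒ K over [I-1,I-2,II-1,II-2,II-3,II-4,III-1,III-2]: 72 consistent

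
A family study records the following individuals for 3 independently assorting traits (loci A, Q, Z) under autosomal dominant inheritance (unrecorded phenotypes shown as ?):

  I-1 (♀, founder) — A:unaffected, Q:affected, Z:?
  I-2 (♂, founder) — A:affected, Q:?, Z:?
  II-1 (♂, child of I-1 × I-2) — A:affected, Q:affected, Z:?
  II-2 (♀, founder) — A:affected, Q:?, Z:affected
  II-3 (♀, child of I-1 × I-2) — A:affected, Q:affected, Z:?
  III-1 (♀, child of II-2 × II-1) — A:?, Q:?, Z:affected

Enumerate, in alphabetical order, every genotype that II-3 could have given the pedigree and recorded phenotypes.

A/I-1 un ·: aa
A/I-2 aff ·: Aa|AA
A/II-1 aff I-1×I-2: Aa
A/II-2 aff ·: Aa|AA
A/II-3 aff I-1×I-2: Aa
A/III-1 ? II-2×II-1: aa|Aa|AA
⇒ A over [I-1,I-2,II-1,II-2,II-3,III-1]: 10 consistent
Q/I-1 aff ·: Qq|QQ
Q/I-2 ? ·: qq|Qq|QQ
Q/II-1 aff I-1×I-2: Qq|QQ
Q/II-2 ? ·: qq|Qq|QQ
Q/II-3 aff I-1×I-2: Qq|QQ
Q/III-1 ? II-2×II-1: qq|Qq|QQ
⇒ Q over [I-1,I-2,II-1,II-2,II-3,III-1]: 84 consistent
Z/I-1 ? ·: zz|Zz|ZZ
Z/I-2 ? ·: zz|Zz|ZZ
Z/II-1 ? I-1×I-2: zz|Zz|ZZ
Z/II-2 aff ·: Zz|ZZ
Z/II-3 ? I-1×I-2: zz|Zz|ZZ
Z/III-1 aff II-2×II-1: Zz|ZZ
⇒ Z over [I-1,I-2,II-1,II-2,II-3,III-1]: 92 consistent

II-3 ∈ {Aa QQ ZZ, Aa QQ Zz, Aa QQ zz, Aa Qq ZZ, Aa Qq Zz, Aa Qq zz}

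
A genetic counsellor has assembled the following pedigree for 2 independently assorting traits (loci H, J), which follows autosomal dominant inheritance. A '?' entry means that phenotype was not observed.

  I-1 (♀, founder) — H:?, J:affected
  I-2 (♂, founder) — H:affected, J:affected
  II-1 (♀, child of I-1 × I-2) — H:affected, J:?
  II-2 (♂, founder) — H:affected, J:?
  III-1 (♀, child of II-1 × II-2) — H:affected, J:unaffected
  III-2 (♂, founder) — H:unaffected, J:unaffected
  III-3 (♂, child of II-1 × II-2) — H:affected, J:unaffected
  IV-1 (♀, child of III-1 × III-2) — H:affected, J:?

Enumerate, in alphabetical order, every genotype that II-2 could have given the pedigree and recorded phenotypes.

H/I-1 ? ·: hh|Hh|HH
H/I-2 aff ·: Hh|HH
H/II-1 aff I-1×I-2: Hh|HH
H/II-2 aff ·: Hh|HH
H/III-1 aff II-1×II-2: Hh|HH
H/III-2 un ·: hh
H/III-3 aff II-1×II-2: Hh|HH
H/IV-1 aff III-1×III-2: Hh
⇒ H over [I-1,I-2,II-1,II-2,III-1,III-2,III-3,IV-1]: 60 consistent
J/I-1 aff ·: Jj|JJ
J/I-2 aff ·: Jj|JJ
J/II-1 ? I-1×I-2: jj|Jj
J/II-2 ? ·: jj|Jj
J/III-1 un II-1×II-2: jj
J/III-2 un ·: jj
J/III-3 un II-1×II-2: jj
J/IV-1 ? III-1×III-2: jj
⇒ J over [I-1,I-2,II-1,II-2,III-1,III-2,III-3,IV-1]: 8 consistent

II-2 ∈ {HH Jj, HH jj, Hh Jj, Hh jj}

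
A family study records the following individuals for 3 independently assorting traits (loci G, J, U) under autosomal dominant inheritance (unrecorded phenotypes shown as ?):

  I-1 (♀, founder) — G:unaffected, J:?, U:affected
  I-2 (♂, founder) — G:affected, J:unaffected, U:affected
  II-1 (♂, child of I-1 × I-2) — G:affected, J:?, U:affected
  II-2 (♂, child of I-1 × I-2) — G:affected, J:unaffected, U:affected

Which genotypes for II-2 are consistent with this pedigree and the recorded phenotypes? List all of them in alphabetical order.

G/I-1 un ·: gg
G/I-2 aff ·: Gg|GG
G/II-1 aff I-1×I-2: Gg
G/II-2 aff I-1×I-2: Gg
⇒ G over [I-1,I-2,II-1,II-2]: 2 consistent
J/I-1 ? ·: jj|Jj
J/I-2 un ·: jj
J/II-1 ? I-1×I-2: jj|Jj
J/II-2 un I-1×I-2: jj
⇒ J over [I-1,I-2,II-1,II-2]: 3 consistent
U/I-1 aff ·: Uu|UU
U/I-2 aff ·: Uu|UU
U/II-1 aff I-1×I-2: Uu|UU
U/II-2 aff I-1×I-2: Uu|UU
⇒ U over [I-1,I-2,II-1,II-2]: 13 consistent

II-2 ∈ {Gg jj UU, Gg jj Uu}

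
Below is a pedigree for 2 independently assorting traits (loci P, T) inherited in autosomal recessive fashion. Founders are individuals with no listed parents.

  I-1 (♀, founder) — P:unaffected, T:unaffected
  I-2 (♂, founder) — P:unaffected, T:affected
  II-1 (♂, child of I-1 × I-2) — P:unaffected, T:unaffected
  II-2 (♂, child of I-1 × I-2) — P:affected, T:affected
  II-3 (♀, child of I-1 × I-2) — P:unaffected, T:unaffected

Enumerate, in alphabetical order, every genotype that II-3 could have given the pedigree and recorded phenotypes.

P/I-1 un ·: Pp
P/I-2 un ·: Pp
P/II-1 un I-1×I-2: PP|Pp
P/II-2 aff I-1×I-2: pp
P/II-3 un I-1×I-2: PP|Pp
⇒ P over [I-1,I-2,II-1,II-2,II-3]: 4 consistent
T/I-1 un ·: Tt
T/I-2 aff ·: tt
T/II-1 un I-1×I-2: Tt
T/II-2 aff I-1×I-2: tt
T/II-3 un I-1×I-2: Tt
⇒ T over [I-1,I-2,II-1,II-2,II-3]: 1 consistent

II-3 ∈ {PP Tt, Pp Tt}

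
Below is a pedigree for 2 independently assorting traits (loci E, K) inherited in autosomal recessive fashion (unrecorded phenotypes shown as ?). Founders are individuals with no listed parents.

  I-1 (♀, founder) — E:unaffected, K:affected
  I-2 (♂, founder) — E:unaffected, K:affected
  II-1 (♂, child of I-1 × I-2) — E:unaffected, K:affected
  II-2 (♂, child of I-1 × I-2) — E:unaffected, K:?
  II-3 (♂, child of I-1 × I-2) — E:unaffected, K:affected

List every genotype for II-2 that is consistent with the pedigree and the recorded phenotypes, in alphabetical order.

II-2 ∈ {EE kk, Ee kk}

E/I-1 un ·: EE|Ee
E/I-2 un ·: EE|Ee
E/II-1 un I-1×I-2: EE|Ee
E/II-2 un I-1×I-2: EE|Ee
E/II-3 un I-1×I-2: EE|Ee
⇒ E over [I-1,I-2,II-1,II-2,II-3]: 25 consistent
K/I-1 aff ·: kk
K/I-2 aff ·: kk
K/II-1 aff I-1×I-2: kk
K/II-2 ? I-1×I-2: kk
K/II-3 aff I-1×I-2: kk
⇒ K over [I-1,I-2,II-1,II-2,II-3]: 1 consistent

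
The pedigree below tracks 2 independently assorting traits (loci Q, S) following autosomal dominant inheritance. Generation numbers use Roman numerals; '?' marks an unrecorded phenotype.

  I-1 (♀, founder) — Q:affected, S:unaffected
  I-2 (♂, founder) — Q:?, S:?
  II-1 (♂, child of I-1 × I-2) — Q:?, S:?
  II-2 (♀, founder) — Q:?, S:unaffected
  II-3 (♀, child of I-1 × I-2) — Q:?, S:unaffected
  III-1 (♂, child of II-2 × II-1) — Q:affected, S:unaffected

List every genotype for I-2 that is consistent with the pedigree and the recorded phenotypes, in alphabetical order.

I-2 ∈ {QQ Ss, QQ ss, Qq Ss, Qq ss, qq Ss, qq ss}

Q/I-1 aff ·: Qq|QQ
Q/I-2 ? ·: qq|Qq|QQ
Q/II-1 ? I-1×I-2: qq|Qq|QQ
Q/II-2 ? ·: qq|Qq|QQ
Q/II-3 ? I-1×I-2: qq|Qq|QQ
Q/III-1 aff II-2×II-1: Qq|QQ
⇒ Q over [I-1,I-2,II-1,II-2,II-3,III-1]: 92 consistent
S/I-1 un ·: ss
S/I-2 ? ·: ss|Ss
S/II-1 ? I-1×I-2: ss|Ss
S/II-2 un ·: ss
S/II-3 un I-1×I-2: ss
S/III-1 un II-2×II-1: ss
⇒ S over [I-1,I-2,II-1,II-2,II-3,III-1]: 3 consistent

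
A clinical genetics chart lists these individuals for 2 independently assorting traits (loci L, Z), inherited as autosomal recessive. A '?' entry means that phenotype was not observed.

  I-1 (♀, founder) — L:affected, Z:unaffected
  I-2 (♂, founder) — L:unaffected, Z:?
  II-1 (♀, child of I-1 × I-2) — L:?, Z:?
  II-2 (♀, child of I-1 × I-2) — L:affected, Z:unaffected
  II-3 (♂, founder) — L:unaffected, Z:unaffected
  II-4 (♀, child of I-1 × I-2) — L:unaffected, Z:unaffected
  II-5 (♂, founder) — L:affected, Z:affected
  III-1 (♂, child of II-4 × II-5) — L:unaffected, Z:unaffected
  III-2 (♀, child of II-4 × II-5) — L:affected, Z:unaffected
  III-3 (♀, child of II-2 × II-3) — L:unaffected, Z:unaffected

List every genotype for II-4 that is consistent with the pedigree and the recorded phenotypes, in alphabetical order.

L/I-1 aff ·: ll
L/I-2 un ·: Ll
L/II-1 ? I-1×I-2: Ll|ll
L/II-2 aff I-1×I-2: ll
L/II-3 un ·: LL|Ll
L/II-4 un I-1×I-2: Ll
L/II-5 aff ·: ll
L/III-1 un II-4×II-5: Ll
L/III-2 aff II-4×II-5: ll
L/III-3 un II-2×II-3: Ll
⇒ L over [I-1,I-2,II-1,II-2,II-3,II-4,II-5,III-1,III-2,III-3]: 4 consistent
Z/I-1 un ·: ZZ|Zz
Z/I-2 ? ·: ZZ|Zz|zz
Z/II-1 ? I-1×I-2: ZZ|Zz|zz
Z/II-2 un I-1×I-2: ZZ|Zz
Z/II-3 un ·: ZZ|Zz
Z/II-4 un I-1×I-2: ZZ|Zz
Z/II-5 aff ·: zz
Z/III-1 un II-4×II-5: Zz
Z/III-2 un II-4×II-5: Zz
Z/III-3 un II-2×II-3: ZZ|Zz
⇒ Z over [I-1,I-2,II-1,II-2,II-3,II-4,II-5,III-1,III-2,III-3]: 113 consistent

II-4 ∈ {Ll ZZ, Ll Zz}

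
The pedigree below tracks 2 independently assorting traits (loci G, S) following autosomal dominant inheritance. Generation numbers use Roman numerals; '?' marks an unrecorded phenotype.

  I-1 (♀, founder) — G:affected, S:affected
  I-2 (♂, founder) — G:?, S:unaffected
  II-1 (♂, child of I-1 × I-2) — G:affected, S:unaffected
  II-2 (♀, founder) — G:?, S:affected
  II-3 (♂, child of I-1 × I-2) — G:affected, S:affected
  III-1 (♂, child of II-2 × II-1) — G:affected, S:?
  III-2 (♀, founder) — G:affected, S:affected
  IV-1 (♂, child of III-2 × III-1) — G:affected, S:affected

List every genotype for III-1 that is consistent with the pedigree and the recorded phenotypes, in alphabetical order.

III-1 ∈ {GG Ss, GG ss, Gg Ss, Gg ss}

G/I-1 aff ·: Gg|GG
G/I-2 ? ·: gg|Gg|GG
G/II-1 aff I-1×I-2: Gg|GG
G/II-2 ? ·: gg|Gg|GG
G/II-3 aff I-1×I-2: Gg|GG
G/III-1 aff II-2×II-1: Gg|GG
G/III-2 aff ·: Gg|GG
G/IV-1 aff III-2×III-1: Gg|GG
⇒ G over [I-1,I-2,II-1,II-2,II-3,III-1,III-2,IV-1]: 242 consistent
S/I-1 aff ·: Ss
S/I-2 un ·: ss
S/II-1 un I-1×I-2: ss
S/II-2 aff ·: Ss|SS
S/II-3 aff I-1×I-2: Ss
S/III-1 ? II-2×II-1: ss|Ss
S/III-2 aff ·: Ss|SS
S/IV-1 aff III-2×III-1: Ss|SS
⇒ S over [I-1,I-2,II-1,II-2,II-3,III-1,III-2,IV-1]: 10 consistent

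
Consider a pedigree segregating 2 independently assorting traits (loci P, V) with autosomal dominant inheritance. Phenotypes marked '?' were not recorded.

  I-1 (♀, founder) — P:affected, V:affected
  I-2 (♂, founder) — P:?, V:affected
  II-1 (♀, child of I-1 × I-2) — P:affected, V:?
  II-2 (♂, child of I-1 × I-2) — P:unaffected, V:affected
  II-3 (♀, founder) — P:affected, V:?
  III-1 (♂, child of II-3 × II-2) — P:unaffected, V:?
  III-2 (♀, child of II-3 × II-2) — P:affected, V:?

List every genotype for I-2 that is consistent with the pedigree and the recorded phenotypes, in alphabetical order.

P/I-1 aff ·: Pp
P/I-2 ? ·: pp|Pp
P/II-1 aff I-1×I-2: Pp|PP
P/II-2 un I-1×I-2: pp
P/II-3 aff ·: Pp
P/III-1 un II-3×II-2: pp
P/III-2 aff II-3×II-2: Pp
⇒ P over [I-1,I-2,II-1,II-2,II-3,III-1,III-2]: 3 consistent
V/I-1 aff ·: Vv|VV
V/I-2 aff ·: Vv|VV
V/II-1 ? I-1×I-2: vv|Vv|VV
V/II-2 aff I-1×I-2: Vv|VV
V/II-3 ? ·: vv|Vv|VV
V/III-1 ? II-3×II-2: vv|Vv|VV
V/III-2 ? II-3×II-2: vv|Vv|VV
⇒ V over [I-1,I-2,II-1,II-2,II-3,III-1,III-2]: 167 consistent

I-2 ∈ {Pp VV, Pp Vv, pp VV, pp Vv}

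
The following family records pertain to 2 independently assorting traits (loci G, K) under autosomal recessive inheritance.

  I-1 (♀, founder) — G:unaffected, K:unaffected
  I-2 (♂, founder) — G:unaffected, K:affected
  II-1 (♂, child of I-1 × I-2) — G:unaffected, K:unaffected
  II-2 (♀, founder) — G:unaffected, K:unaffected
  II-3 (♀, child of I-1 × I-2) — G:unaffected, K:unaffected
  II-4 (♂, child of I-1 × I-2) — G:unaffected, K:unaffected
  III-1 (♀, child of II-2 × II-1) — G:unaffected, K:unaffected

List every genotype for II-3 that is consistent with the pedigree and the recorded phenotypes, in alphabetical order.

II-3 ∈ {GG Kk, Gg Kk}

G/I-1 un ·: GG|Gg
G/I-2 un ·: GG|Gg
G/II-1 un I-1×I-2: GG|Gg
G/II-2 un ·: GG|Gg
G/II-3 un I-1×I-2: GG|Gg
G/II-4 un I-1×I-2: GG|Gg
G/III-1 un II-2×II-1: GG|Gg
⇒ G over [I-1,I-2,II-1,II-2,II-3,II-4,III-1]: 87 consistent
K/I-1 un ·: KK|Kk
K/I-2 aff ·: kk
K/II-1 un I-1×I-2: Kk
K/II-2 un ·: KK|Kk
K/II-3 un I-1×I-2: Kk
K/II-4 un I-1×I-2: Kk
K/III-1 un II-2×II-1: KK|Kk
⇒ K over [I-1,I-2,II-1,II-2,II-3,II-4,III-1]: 8 consistent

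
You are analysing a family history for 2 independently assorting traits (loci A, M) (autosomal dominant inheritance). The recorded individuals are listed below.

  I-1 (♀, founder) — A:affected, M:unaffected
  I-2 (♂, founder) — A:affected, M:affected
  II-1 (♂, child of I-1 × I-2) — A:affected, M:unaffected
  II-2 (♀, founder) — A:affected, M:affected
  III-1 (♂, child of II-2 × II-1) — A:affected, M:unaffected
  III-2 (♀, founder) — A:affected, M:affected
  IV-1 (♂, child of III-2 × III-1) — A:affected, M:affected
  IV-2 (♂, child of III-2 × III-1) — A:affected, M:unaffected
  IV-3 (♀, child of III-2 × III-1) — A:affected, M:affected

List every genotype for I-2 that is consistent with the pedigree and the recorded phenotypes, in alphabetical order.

A/I-1 aff ·: Aa|AA
A/I-2 aff ·: Aa|AA
A/II-1 aff I-1×I-2: Aa|AA
A/II-2 aff ·: Aa|AA
A/III-1 aff II-2×II-1: Aa|AA
A/III-2 aff ·: Aa|AA
A/IV-1 aff III-2×III-1: Aa|AA
A/IV-2 aff III-2×III-1: Aa|AA
A/IV-3 aff III-2×III-1: Aa|AA
⇒ A over [I-1,I-2,II-1,II-2,III-1,III-2,IV-1,IV-2,IV-3]: 286 consistent
M/I-1 un ·: mm
M/I-2 aff ·: Mm
M/II-1 un I-1×I-2: mm
M/II-2 aff ·: Mm
M/III-1 un II-2×II-1: mm
M/III-2 aff ·: Mm
M/IV-1 aff III-2×III-1: Mm
M/IV-2 un III-2×III-1: mm
M/IV-3 aff III-2×III-1: Mm
⇒ M over [I-1,I-2,II-1,II-2,III-1,III-2,IV-1,IV-2,IV-3]: 1 consistent

I-2 ∈ {AA Mm, Aa Mm}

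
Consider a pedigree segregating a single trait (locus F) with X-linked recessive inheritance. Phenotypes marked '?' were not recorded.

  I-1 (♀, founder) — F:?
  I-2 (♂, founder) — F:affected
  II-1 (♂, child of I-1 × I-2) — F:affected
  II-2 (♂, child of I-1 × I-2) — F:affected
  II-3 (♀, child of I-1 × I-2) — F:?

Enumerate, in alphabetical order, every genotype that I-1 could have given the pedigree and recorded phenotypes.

I-1 ∈ {X^FX^f, X^fX^f}

F/I-1 ? ·: X^FX^f|X^fX^f
F/I-2 aff ·: X^fY
F/II-1 aff I-1×I-2: X^fY
F/II-2 aff I-1×I-2: X^fY
F/II-3 ? I-1×I-2: X^FX^f|X^fX^f
⇒ F over [I-1,I-2,II-1,II-2,II-3]: 3 consistent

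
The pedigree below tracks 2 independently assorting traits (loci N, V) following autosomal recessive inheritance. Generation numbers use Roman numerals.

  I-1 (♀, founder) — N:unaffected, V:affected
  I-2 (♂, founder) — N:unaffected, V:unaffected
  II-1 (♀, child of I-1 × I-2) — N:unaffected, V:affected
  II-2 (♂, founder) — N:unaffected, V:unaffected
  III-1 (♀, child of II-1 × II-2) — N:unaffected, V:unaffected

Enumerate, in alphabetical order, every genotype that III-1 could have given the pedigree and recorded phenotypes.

III-1 ∈ {NN Vv, Nn Vv}

N/I-1 un ·: NN|Nn
N/I-2 un ·: NN|Nn
N/II-1 un I-1×I-2: NN|Nn
N/II-2 un ·: NN|Nn
N/III-1 un II-1×II-2: NN|Nn
⇒ N over [I-1,I-2,II-1,II-2,III-1]: 24 consistent
V/I-1 aff ·: vv
V/I-2 un ·: Vv
V/II-1 aff I-1×I-2: vv
V/II-2 un ·: VV|Vv
V/III-1 un II-1×II-2: Vv
⇒ V over [I-1,I-2,II-1,II-2,III-1]: 2 consistent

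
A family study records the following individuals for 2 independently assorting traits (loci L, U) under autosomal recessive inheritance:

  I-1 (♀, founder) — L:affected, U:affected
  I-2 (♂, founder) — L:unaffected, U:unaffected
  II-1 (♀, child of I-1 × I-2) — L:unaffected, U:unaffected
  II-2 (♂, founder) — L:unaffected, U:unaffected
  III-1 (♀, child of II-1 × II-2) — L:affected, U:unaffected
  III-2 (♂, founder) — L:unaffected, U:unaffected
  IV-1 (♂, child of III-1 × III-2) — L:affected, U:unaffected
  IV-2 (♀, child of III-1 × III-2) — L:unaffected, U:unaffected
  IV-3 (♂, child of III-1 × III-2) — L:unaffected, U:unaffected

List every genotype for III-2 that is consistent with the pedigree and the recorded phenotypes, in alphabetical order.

III-2 ∈ {Ll UU, Ll Uu}

L/I-1 aff ·: ll
L/I-2 un ·: LL|Ll
L/II-1 un I-1×I-2: Ll
L/II-2 un ·: Ll
L/III-1 aff II-1×II-2: ll
L/III-2 un ·: Ll
L/IV-1 aff III-1×III-2: ll
L/IV-2 un III-1×III-2: Ll
L/IV-3 un III-1×III-2: Ll
⇒ L over [I-1,I-2,II-1,II-2,III-1,III-2,IV-1,IV-2,IV-3]: 2 consistent
U/I-1 aff ·: uu
U/I-2 un ·: UU|Uu
U/II-1 un I-1×I-2: Uu
U/II-2 un ·: UU|Uu
U/III-1 un II-1×II-2: UU|Uu
U/III-2 un ·: UU|Uu
U/IV-1 un III-1×III-2: UU|Uu
U/IV-2 un III-1×III-2: UU|Uu
U/IV-3 un III-1×III-2: UU|Uu
⇒ U over [I-1,I-2,II-1,II-2,III-1,III-2,IV-1,IV-2,IV-3]: 100 consistent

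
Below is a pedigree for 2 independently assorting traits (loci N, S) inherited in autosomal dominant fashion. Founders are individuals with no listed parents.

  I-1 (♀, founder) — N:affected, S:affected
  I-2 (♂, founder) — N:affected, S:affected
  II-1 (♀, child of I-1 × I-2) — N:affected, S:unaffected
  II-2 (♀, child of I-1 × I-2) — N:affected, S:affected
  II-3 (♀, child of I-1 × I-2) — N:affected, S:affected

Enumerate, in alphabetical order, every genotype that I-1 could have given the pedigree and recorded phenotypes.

N/I-1 aff ·: Nn|NN
N/I-2 aff ·: Nn|NN
N/II-1 aff I-1×I-2: Nn|NN
N/II-2 aff I-1×I-2: Nn|NN
N/II-3 aff I-1×I-2: Nn|NN
⇒ N over [I-1,I-2,II-1,II-2,II-3]: 25 consistent
S/I-1 aff ·: Ss
S/I-2 aff ·: Ss
S/II-1 un I-1×I-2: ss
S/II-2 aff I-1×I-2: Ss|SS
S/II-3 aff I-1×I-2: Ss|SS
⇒ S over [I-1,I-2,II-1,II-2,II-3]: 4 consistent

I-1 ∈ {NN Ss, Nn Ss}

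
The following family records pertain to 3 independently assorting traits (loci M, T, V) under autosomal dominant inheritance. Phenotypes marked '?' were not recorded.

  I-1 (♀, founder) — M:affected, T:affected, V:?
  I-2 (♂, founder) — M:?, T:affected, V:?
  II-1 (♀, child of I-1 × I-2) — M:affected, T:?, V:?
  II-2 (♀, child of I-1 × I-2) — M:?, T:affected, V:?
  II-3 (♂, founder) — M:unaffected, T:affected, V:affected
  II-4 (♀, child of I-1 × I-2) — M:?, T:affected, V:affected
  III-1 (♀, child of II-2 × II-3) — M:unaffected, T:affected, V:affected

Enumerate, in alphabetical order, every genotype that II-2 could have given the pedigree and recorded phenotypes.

M/I-1 aff ·: Mm|MM
M/I-2 ? ·: mm|Mm|MM
M/II-1 aff I-1×I-2: Mm|MM
M/II-2 ? I-1×I-2: mm|Mm
M/II-3 un ·: mm
M/II-4 ? I-1×I-2: mm|Mm|MM
M/III-1 un II-2×II-3: mm
⇒ M over [I-1,I-2,II-1,II-2,II-3,II-4,III-1]: 25 consistent
T/I-1 aff ·: Tt|TT
T/I-2 aff ·: Tt|TT
T/II-1 ? I-1×I-2: tt|Tt|TT
T/II-2 aff I-1×I-2: Tt|TT
T/II-3 aff ·: Tt|TT
T/II-4 aff I-1×I-2: Tt|TT
T/III-1 aff II-2×II-3: Tt|TT
⇒ T over [I-1,I-2,II-1,II-2,II-3,II-4,III-1]: 101 consistent
V/I-1 ? ·: vv|Vv|VV
V/I-2 ? ·: vv|Vv|VV
V/II-1 ? I-1×I-2: vv|Vv|VV
V/II-2 ? I-1×I-2: vv|Vv|VV
V/II-3 aff ·: Vv|VV
V/II-4 aff I-1×I-2: Vv|VV
V/III-1 aff II-2×II-3: Vv|VV
⇒ V over [I-1,I-2,II-1,II-2,II-3,II-4,III-1]: 145 consistent

II-2 ∈ {Mm TT VV, Mm TT Vv, Mm TT vv, Mm Tt VV, Mm Tt Vv, Mm Tt vv, mm TT VV, mm TT Vv, mm TT vv, mm Tt VV, mm Tt Vv, mm Tt vv}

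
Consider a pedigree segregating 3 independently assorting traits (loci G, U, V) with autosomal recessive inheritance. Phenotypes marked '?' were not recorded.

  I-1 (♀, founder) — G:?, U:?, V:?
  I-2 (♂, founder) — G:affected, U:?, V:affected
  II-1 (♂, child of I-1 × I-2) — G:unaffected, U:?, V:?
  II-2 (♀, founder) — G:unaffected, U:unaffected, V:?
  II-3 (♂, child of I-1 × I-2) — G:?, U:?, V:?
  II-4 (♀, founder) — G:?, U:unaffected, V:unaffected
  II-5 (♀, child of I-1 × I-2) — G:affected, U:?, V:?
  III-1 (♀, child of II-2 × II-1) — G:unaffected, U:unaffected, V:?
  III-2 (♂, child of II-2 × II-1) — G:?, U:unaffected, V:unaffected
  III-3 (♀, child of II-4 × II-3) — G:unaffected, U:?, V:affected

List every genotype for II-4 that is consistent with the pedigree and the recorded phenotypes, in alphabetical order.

G/I-1 ? ·: Gg
G/I-2 aff ·: gg
G/II-1 un I-1×I-2: Gg
G/II-2 un ·: GG|Gg
G/II-3 ? I-1×I-2: Gg|gg
G/II-4 ? ·: GG|Gg|gg
G/II-5 aff I-1×I-2: gg
G/III-1 un II-2×II-1: GG|Gg
G/III-2 ? II-2×II-1: GG|Gg|gg
G/III-3 un II-4×II-3: GG|Gg
⇒ G over [I-1,I-2,II-1,II-2,II-3,II-4,II-5,III-1,III-2,III-3]: 70 consistent
U/I-1 ? ·: UU|Uu|uu
U/I-2 ? ·: UU|Uu|uu
U/II-1 ? I-1×I-2: UU|Uu|uu
U/II-2 un ·: UU|Uu
U/II-3 ? I-1×I-2: UU|Uu|uu
U/II-4 un ·: UU|Uu
U/II-5 ? I-1×I-2: UU|Uu|uu
U/III-1 un II-2×II-1: UU|Uu
U/III-2 un II-2×II-1: UU|Uu
U/III-3 ? II-4×II-3: UU|Uu|uu
⇒ U over [I-1,I-2,II-1,II-2,II-3,II-4,II-5,III-1,III-2,III-3]: 1332 consistent
V/I-1 ? ·: VV|Vv|vv
V/I-2 aff ·: vv
V/II-1 ? I-1×I-2: Vv|vv
V/II-2 ? ·: VV|Vv|vv
V/II-3 ? I-1×I-2: Vv|vv
V/II-4 un ·: Vv
V/II-5 ? I-1×I-2: Vv|vv
V/III-1 ? II-2×II-1: VV|Vv|vv
V/III-2 un II-2×II-1: VV|Vv
V/III-3 aff II-4×II-3: vv
⇒ V over [I-1,I-2,II-1,II-2,II-3,II-4,II-5,III-1,III-2,III-3]: 75 consistent

II-4 ∈ {GG UU Vv, GG Uu Vv, Gg UU Vv, Gg Uu Vv, gg UU Vv, gg Uu Vv}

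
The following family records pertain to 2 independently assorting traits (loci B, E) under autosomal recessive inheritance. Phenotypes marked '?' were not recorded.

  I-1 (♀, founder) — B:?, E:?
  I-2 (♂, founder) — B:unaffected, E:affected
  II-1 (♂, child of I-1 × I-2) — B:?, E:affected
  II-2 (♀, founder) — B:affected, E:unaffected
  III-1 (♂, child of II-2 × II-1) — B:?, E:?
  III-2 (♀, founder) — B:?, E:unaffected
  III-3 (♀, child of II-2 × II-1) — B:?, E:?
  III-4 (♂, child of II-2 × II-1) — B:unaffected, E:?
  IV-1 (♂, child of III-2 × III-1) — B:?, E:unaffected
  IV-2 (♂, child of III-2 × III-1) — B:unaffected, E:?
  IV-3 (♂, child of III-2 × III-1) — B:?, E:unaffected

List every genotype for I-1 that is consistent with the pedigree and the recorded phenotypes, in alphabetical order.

I-1 ∈ {BB Ee, BB ee, Bb Ee, Bb ee, bb Ee, bb ee}

B/I-1 ? ·: BB|Bb|bb
B/I-2 un ·: BB|Bb
B/II-1 ? I-1×I-2: BB|Bb
B/II-2 aff ·: bb
B/III-1 ? II-2×II-1: Bb|bb
B/III-2 ? ·: BB|Bb|bb
B/III-3 ? II-2×II-1: Bb|bb
B/III-4 un II-2×II-1: Bb
B/IV-1 ? III-2×III-1: BB|Bb|bb
B/IV-2 un III-2×III-1: BB|Bb
B/IV-3 ? III-2×III-1: BB|Bb|bb
⇒ B over [I-1,I-2,II-1,II-2,III-1,III-2,III-3,III-4,IV-1,IV-2,IV-3]: 470 consistent
E/I-1 ? ·: Ee|ee
E/I-2 aff ·: ee
E/II-1 aff I-1×I-2: ee
E/II-2 un ·: EE|Ee
E/III-1 ? II-2×II-1: Ee|ee
E/III-2 un ·: EE|Ee
E/III-3 ? II-2×II-1: Ee|ee
E/III-4 ? II-2×II-1: Ee|ee
E/IV-1 un III-2×III-1: EE|Ee
E/IV-2 ? III-2×III-1: EE|Ee|ee
E/IV-3 un III-2×III-1: EE|Ee
⇒ E over [I-1,I-2,II-1,II-2,III-1,III-2,III-3,III-4,IV-1,IV-2,IV-3]: 224 consistent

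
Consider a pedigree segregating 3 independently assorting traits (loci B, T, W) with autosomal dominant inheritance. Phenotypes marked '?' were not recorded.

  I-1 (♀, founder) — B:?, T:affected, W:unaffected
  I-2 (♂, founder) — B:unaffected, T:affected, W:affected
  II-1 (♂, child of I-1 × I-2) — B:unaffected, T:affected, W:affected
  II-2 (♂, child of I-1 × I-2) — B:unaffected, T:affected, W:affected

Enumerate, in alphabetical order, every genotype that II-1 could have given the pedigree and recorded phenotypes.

B/I-1 ? ·: bb|Bb
B/I-2 un ·: bb
B/II-1 un I-1×I-2: bb
B/II-2 un I-1×I-2: bb
⇒ B over [I-1,I-2,II-1,II-2]: 2 consistent
T/I-1 aff ·: Tt|TT
T/I-2 aff ·: Tt|TT
T/II-1 aff I-1×I-2: Tt|TT
T/II-2 aff I-1×I-2: Tt|TT
⇒ T over [I-1,I-2,II-1,II-2]: 13 consistent
W/I-1 un ·: ww
W/I-2 aff ·: Ww|WW
W/II-1 aff I-1×I-2: Ww
W/II-2 aff I-1×I-2: Ww
⇒ W over [I-1,I-2,II-1,II-2]: 2 consistent

II-1 ∈ {bb TT Ww, bb Tt Ww}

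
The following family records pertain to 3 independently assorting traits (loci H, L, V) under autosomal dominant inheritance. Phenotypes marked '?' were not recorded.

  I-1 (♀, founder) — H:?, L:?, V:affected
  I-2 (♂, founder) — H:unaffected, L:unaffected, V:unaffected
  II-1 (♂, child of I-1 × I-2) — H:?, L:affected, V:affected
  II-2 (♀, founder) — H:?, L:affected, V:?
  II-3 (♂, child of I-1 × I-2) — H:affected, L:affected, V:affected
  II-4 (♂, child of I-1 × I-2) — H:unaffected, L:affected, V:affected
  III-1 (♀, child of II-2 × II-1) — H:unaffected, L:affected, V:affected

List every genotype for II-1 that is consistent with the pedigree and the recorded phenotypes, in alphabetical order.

II-1 ∈ {Hh Ll Vv, hh Ll Vv}

H/I-1 ? ·: Hh
H/I-2 un ·: hh
H/II-1 ? I-1×I-2: hh|Hh
H/II-2 ? ·: hh|Hh
H/II-3 aff I-1×I-2: Hh
H/II-4 un I-1×I-2: hh
H/III-1 un II-2×II-1: hh
⇒ H over [I-1,I-2,II-1,II-2,II-3,II-4,III-1]: 4 consistent
L/I-1 ? ·: Ll|LL
L/I-2 un ·: ll
L/II-1 aff I-1×I-2: Ll
L/II-2 aff ·: Ll|LL
L/II-3 aff I-1×I-2: Ll
L/II-4 aff I-1×I-2: Ll
L/III-1 aff II-2×II-1: Ll|LL
⇒ L over [I-1,I-2,II-1,II-2,II-3,II-4,III-1]: 8 consistent
V/I-1 aff ·: Vv|VV
V/I-2 un ·: vv
V/II-1 aff I-1×I-2: Vv
V/II-2 ? ·: vv|Vv|VV
V/II-3 aff I-1×I-2: Vv
V/II-4 aff I-1×I-2: Vv
V/III-1 aff II-2×II-1: Vv|VV
⇒ V over [I-1,I-2,II-1,II-2,II-3,II-4,III-1]: 10 consistent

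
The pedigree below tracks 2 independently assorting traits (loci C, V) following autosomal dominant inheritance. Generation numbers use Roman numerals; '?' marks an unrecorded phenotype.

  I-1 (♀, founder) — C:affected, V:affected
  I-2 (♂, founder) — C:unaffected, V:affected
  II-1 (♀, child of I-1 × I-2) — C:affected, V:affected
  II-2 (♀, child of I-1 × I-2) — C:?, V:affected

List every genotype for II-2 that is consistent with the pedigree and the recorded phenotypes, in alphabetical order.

C/I-1 aff ·: Cc|CC
C/I-2 un ·: cc
C/II-1 aff I-1×I-2: Cc
C/II-2 ? I-1×I-2: cc|Cc
⇒ C over [I-1,I-2,II-1,II-2]: 3 consistent
V/I-1 aff ·: Vv|VV
V/I-2 aff ·: Vv|VV
V/II-1 aff I-1×I-2: Vv|VV
V/II-2 aff I-1×I-2: Vv|VV
⇒ V over [I-1,I-2,II-1,II-2]: 13 consistent

II-2 ∈ {Cc VV, Cc Vv, cc VV, cc Vv}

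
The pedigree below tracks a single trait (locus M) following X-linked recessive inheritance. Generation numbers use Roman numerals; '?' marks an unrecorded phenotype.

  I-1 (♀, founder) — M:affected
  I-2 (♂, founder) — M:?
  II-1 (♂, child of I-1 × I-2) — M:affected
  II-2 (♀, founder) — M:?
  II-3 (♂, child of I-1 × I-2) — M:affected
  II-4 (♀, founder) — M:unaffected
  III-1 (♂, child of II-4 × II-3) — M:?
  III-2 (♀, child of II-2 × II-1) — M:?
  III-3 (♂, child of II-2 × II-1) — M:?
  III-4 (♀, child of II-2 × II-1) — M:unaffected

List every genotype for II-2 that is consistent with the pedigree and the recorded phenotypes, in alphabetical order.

M/I-1 aff ·: X^mX^m
M/I-2 ? ·: X^MY|X^mY
M/II-1 aff I-1×I-2: X^mY
M/II-2 ? ·: X^MX^M|X^MX^m
M/II-3 aff I-1×I-2: X^mY
M/II-4 un ·: X^MX^M|X^MX^m
M/III-1 ? II-4×II-3: X^MY|X^mY
M/III-2 ? II-2×II-1: X^MX^m|X^mX^m
M/III-3 ? II-2×II-1: X^MY|X^mY
M/III-4 un II-2×II-1: X^MX^m
⇒ M over [I-1,I-2,II-1,II-2,II-3,II-4,III-1,III-2,III-3,III-4]: 30 consistent

II-2 ∈ {X^MX^M, X^MX^m}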